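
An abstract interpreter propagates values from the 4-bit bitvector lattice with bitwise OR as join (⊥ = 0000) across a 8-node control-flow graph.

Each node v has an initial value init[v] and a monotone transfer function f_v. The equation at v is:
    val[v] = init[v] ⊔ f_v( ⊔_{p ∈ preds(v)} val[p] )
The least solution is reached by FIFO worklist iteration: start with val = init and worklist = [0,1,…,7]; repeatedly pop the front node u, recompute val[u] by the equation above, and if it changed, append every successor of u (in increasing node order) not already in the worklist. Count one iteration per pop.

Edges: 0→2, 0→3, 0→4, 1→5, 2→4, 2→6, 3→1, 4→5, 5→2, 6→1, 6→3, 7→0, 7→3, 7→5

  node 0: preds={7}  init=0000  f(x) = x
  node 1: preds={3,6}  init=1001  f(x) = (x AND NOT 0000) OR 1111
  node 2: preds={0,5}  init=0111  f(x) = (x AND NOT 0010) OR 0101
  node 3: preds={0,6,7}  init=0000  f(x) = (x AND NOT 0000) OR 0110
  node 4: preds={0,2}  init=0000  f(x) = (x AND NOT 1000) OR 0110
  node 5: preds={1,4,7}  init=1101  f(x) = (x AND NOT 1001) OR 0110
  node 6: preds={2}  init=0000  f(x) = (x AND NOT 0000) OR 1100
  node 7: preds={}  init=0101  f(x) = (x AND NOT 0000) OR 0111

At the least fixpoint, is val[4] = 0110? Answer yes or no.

Trace (17 dequeues):
  [1] u=0 | in 0101 | out 0101 | prev 0000 | push {}
  [2] u=1 | in 0000 | out 1111 | prev 1001 | push {}
  [3] u=2 | in 1101 | out 1111 | prev 0111 | push {}
  [4] u=3 | in 0101 | out 0111 | prev 0000 | push {1}
  [5] u=4 | in 1111 | out 0111 | prev 0000 | push {}
  [6] u=5 | in 1111 | out 1111 | prev 1101 | push {2}
  [7] u=6 | in 1111 | out 1111 | prev 0000 | push {3}
  [8] u=7 | in 0000 | out 0111 | prev 0101 | push {0,5}
  [9] u=1 | in 1111 | out 1111 | ==
  [10] u=2 | in 1111 | out 1111 | ==
  [11] u=3 | in 1111 | out 1111 | prev 0111 | push {1}
  [12] u=0 | in 0111 | out 0111 | prev 0101 | push {2,3,4}
  [13] u=5 | in 1111 | out 1111 | ==
  [14] u=1 | in 1111 | out 1111 | ==
  [15] u=2 | in 1111 | out 1111 | ==
  [16] u=3 | in 1111 | out 1111 | ==
  [17] u=4 | in 1111 | out 0111 | ==

Converged values:
  [0] 0111
  [1] 1111
  [2] 1111
  [3] 1111
  [4] 0111
  [5] 1111
  [6] 1111
  [7] 0111

no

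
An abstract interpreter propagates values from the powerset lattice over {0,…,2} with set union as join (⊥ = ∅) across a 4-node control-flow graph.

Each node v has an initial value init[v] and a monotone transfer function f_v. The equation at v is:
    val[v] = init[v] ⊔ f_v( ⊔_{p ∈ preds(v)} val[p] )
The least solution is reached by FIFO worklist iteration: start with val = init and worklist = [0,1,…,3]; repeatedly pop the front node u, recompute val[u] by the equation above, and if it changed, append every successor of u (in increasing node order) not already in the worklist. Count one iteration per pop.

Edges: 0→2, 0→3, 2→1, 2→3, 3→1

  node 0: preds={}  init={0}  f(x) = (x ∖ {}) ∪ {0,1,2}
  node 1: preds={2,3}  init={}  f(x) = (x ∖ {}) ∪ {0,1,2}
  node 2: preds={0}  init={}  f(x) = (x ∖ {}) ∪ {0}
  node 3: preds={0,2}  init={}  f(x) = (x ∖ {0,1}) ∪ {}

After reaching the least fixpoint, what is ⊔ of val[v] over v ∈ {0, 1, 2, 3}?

Worklist (5 pops):
  #1 pop 0: in={} → {0,1,2} (was {0}); enqueue []
  #2 pop 1: in={} → {0,1,2} (was {}); enqueue []
  #3 pop 2: in={0,1,2} → {0,1,2} (was {}); enqueue [1]
  #4 pop 3: in={0,1,2} → {2} (was {}); enqueue []
  #5 pop 1: in={0,1,2} → {0,1,2} (no change)

Fixpoint:
  val[0] = {0,1,2}
  val[1] = {0,1,2}
  val[2] = {0,1,2}
  val[3] = {2}

{0,1,2}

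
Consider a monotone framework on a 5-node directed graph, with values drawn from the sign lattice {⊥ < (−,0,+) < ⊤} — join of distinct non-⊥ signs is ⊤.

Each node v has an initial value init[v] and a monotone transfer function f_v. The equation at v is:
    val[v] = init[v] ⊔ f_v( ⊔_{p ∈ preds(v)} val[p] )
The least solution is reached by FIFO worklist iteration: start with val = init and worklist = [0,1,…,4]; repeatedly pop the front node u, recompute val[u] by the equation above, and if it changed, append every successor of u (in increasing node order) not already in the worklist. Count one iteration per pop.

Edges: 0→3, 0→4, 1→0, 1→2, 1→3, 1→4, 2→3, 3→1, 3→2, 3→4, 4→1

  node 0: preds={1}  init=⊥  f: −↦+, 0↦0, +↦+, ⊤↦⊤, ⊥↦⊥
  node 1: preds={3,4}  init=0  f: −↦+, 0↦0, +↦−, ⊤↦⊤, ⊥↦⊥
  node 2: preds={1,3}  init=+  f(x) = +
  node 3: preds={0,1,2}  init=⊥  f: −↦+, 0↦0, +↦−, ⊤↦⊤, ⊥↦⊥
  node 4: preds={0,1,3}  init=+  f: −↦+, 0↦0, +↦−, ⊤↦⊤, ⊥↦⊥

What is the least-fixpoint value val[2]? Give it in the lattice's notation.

Worklist (10 pops):
  #1 pop 0: in=0 → 0 (was ⊥); enqueue []
  #2 pop 1: in=+ → ⊤ (was 0); enqueue [0]
  #3 pop 2: in=⊤ → + (no change)
  #4 pop 3: in=⊤ → ⊤ (was ⊥); enqueue [1,2]
  #5 pop 4: in=⊤ → ⊤ (was +); enqueue []
  #6 pop 0: in=⊤ → ⊤ (was 0); enqueue [3,4]
  #7 pop 1: in=⊤ → ⊤ (no change)
  #8 pop 2: in=⊤ → + (no change)
  #9 pop 3: in=⊤ → ⊤ (no change)
  #10 pop 4: in=⊤ → ⊤ (no change)

Fixpoint:
  val[0] = ⊤
  val[1] = ⊤
  val[2] = +
  val[3] = ⊤
  val[4] = ⊤

+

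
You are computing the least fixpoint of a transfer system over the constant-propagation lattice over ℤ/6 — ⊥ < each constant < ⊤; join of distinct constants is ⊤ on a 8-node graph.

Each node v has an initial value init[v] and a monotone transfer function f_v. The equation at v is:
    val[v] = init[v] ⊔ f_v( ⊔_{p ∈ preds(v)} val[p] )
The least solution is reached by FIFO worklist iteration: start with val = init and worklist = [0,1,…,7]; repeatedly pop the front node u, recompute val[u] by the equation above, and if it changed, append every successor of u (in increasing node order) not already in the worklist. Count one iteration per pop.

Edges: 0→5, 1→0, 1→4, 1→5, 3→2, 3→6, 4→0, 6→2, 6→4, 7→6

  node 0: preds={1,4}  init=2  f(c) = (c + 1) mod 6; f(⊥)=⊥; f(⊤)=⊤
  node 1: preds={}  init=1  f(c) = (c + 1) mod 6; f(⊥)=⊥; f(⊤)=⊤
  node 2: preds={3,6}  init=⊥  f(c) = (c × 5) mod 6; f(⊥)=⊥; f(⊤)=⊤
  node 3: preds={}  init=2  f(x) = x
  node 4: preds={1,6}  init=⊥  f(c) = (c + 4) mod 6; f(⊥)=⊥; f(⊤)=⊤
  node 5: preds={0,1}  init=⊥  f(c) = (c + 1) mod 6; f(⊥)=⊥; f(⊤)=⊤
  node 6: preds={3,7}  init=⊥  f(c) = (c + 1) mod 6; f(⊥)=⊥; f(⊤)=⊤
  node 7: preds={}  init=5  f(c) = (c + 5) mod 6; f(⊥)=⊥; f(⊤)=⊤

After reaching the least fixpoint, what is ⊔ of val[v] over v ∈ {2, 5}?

⊤

Trace (13 dequeues):
  [1] u=0 | in 1 | out 2 | ==
  [2] u=1 | in ⊥ | out 1 | ==
  [3] u=2 | in 2 | out 4 | prev ⊥ | push {}
  [4] u=3 | in ⊥ | out 2 | ==
  [5] u=4 | in 1 | out 5 | prev ⊥ | push {0}
  [6] u=5 | in ⊤ | out ⊤ | prev ⊥ | push {}
  [7] u=6 | in ⊤ | out ⊤ | prev ⊥ | push {2,4}
  [8] u=7 | in ⊥ | out 5 | ==
  [9] u=0 | in ⊤ | out ⊤ | prev 2 | push {5}
  [10] u=2 | in ⊤ | out ⊤ | prev 4 | push {}
  [11] u=4 | in ⊤ | out ⊤ | prev 5 | push {0}
  [12] u=5 | in ⊤ | out ⊤ | ==
  [13] u=0 | in ⊤ | out ⊤ | ==

Converged values:
  [0] ⊤
  [1] 1
  [2] ⊤
  [3] 2
  [4] ⊤
  [5] ⊤
  [6] ⊤
  [7] 5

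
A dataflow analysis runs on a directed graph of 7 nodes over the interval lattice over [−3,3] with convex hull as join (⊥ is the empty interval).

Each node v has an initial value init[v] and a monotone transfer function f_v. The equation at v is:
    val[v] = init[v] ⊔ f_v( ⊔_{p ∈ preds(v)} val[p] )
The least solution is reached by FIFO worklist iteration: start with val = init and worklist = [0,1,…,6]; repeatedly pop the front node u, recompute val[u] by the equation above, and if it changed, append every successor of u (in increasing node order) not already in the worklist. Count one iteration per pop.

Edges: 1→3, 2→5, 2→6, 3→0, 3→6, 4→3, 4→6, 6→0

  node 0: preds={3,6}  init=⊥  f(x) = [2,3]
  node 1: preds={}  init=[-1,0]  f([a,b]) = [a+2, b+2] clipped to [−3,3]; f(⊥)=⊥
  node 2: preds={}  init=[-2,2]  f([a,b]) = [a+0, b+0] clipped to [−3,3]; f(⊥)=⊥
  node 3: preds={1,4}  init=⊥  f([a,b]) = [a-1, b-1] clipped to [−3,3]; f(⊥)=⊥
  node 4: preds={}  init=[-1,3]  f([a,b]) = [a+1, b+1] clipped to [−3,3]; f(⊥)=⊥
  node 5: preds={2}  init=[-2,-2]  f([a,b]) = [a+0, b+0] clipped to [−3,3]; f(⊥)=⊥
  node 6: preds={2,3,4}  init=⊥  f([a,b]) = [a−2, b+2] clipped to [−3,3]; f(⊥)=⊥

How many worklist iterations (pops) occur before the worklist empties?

8

Worklist (8 pops):
  #1 pop 0: in=⊥ → [2,3] (was ⊥); enqueue []
  #2 pop 1: in=⊥ → [-1,0] (no change)
  #3 pop 2: in=⊥ → [-2,2] (no change)
  #4 pop 3: in=[-1,3] → [-2,2] (was ⊥); enqueue [0]
  #5 pop 4: in=⊥ → [-1,3] (no change)
  #6 pop 5: in=[-2,2] → [-2,2] (was [-2,-2]); enqueue []
  #7 pop 6: in=[-2,3] → [-3,3] (was ⊥); enqueue []
  #8 pop 0: in=[-3,3] → [2,3] (no change)

Fixpoint:
  val[0] = [2,3]
  val[1] = [-1,0]
  val[2] = [-2,2]
  val[3] = [-2,2]
  val[4] = [-1,3]
  val[5] = [-2,2]
  val[6] = [-3,3]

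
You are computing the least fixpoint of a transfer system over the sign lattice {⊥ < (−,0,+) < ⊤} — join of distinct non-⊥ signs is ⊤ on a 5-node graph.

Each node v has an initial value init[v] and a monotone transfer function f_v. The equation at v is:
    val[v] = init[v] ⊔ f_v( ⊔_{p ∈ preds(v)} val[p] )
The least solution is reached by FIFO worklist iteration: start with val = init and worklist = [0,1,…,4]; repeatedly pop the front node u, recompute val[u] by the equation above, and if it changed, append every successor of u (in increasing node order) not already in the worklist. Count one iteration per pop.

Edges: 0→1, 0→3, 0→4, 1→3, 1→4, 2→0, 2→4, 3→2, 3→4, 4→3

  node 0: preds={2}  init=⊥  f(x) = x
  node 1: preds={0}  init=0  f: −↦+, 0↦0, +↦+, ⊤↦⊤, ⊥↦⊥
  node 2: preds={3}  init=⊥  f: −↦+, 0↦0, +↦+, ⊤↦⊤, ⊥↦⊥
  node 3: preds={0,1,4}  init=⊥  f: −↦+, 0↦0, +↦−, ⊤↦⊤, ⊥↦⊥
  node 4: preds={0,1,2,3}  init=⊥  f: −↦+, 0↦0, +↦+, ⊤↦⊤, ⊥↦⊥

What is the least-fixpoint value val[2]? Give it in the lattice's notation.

0

Worklist (11 pops):
  #1 pop 0: in=⊥ → ⊥ (no change)
  #2 pop 1: in=⊥ → 0 (no change)
  #3 pop 2: in=⊥ → ⊥ (no change)
  #4 pop 3: in=0 → 0 (was ⊥); enqueue [2]
  #5 pop 4: in=0 → 0 (was ⊥); enqueue [3]
  #6 pop 2: in=0 → 0 (was ⊥); enqueue [0,4]
  #7 pop 3: in=0 → 0 (no change)
  #8 pop 0: in=0 → 0 (was ⊥); enqueue [1,3]
  #9 pop 4: in=0 → 0 (no change)
  #10 pop 1: in=0 → 0 (no change)
  #11 pop 3: in=0 → 0 (no change)

Fixpoint:
  val[0] = 0
  val[1] = 0
  val[2] = 0
  val[3] = 0
  val[4] = 0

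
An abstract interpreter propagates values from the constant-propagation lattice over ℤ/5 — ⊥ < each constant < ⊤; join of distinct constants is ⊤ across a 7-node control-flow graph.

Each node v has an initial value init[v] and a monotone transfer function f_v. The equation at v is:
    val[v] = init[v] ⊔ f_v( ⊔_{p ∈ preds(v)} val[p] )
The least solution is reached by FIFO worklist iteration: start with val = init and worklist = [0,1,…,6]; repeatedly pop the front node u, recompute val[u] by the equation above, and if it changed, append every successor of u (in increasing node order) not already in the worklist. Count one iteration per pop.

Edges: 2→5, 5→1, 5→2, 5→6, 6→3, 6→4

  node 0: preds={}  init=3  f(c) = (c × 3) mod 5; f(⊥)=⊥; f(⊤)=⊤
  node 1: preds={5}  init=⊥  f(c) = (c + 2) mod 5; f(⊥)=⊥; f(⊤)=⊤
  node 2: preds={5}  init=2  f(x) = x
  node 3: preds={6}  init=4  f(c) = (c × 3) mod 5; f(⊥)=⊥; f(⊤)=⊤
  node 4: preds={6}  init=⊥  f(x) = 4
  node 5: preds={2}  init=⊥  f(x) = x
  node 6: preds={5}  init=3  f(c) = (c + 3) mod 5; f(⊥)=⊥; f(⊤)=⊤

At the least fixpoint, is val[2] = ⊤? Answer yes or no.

Trace (11 dequeues):
  [1] u=0 | in ⊥ | out 3 | ==
  [2] u=1 | in ⊥ | out ⊥ | ==
  [3] u=2 | in ⊥ | out 2 | ==
  [4] u=3 | in 3 | out 4 | ==
  [5] u=4 | in 3 | out 4 | prev ⊥ | push {}
  [6] u=5 | in 2 | out 2 | prev ⊥ | push {1,2}
  [7] u=6 | in 2 | out ⊤ | prev 3 | push {3,4}
  [8] u=1 | in 2 | out 4 | prev ⊥ | push {}
  [9] u=2 | in 2 | out 2 | ==
  [10] u=3 | in ⊤ | out ⊤ | prev 4 | push {}
  [11] u=4 | in ⊤ | out 4 | ==

Converged values:
  [0] 3
  [1] 4
  [2] 2
  [3] ⊤
  [4] 4
  [5] 2
  [6] ⊤

no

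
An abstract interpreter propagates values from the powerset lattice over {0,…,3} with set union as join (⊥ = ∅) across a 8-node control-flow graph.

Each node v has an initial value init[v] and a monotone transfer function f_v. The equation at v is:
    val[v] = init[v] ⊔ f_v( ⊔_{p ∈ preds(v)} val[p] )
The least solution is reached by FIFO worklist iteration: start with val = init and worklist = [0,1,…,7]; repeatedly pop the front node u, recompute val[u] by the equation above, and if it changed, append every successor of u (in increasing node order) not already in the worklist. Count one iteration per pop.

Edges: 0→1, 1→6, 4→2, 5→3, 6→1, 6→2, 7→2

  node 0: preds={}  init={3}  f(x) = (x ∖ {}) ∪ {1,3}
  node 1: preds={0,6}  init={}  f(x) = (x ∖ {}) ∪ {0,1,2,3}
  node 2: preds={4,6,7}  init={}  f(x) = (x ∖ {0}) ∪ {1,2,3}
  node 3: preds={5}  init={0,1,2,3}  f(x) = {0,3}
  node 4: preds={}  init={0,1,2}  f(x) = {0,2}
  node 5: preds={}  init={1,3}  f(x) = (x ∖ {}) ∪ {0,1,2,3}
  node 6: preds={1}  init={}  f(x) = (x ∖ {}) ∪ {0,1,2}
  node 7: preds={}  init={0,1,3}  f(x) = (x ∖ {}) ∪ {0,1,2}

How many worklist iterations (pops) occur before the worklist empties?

11

Iteration log — 11 steps:
  step 1. node 0  ⊔preds={}  new={1,3}  old={3}  +wl: 
  step 2. node 1  ⊔preds={1,3}  new={0,1,2,3}  old={}  +wl: 
  step 3. node 2  ⊔preds={0,1,2,3}  new={1,2,3}  old={}  +wl: 
  step 4. node 3  ⊔preds={1,3}  new={0,1,2,3}  stable
  step 5. node 4  ⊔preds={}  new={0,1,2}  stable
  step 6. node 5  ⊔preds={}  new={0,1,2,3}  old={1,3}  +wl: 3
  step 7. node 6  ⊔preds={0,1,2,3}  new={0,1,2,3}  old={}  +wl: 1,2
  step 8. node 7  ⊔preds={}  new={0,1,2,3}  old={0,1,3}  +wl: 
  step 9. node 3  ⊔preds={0,1,2,3}  new={0,1,2,3}  stable
  step 10. node 1  ⊔preds={0,1,2,3}  new={0,1,2,3}  stable
  step 11. node 2  ⊔preds={0,1,2,3}  new={1,2,3}  stable

Least fixpoint reached:
  node 0: {1,3}
  node 1: {0,1,2,3}
  node 2: {1,2,3}
  node 3: {0,1,2,3}
  node 4: {0,1,2}
  node 5: {0,1,2,3}
  node 6: {0,1,2,3}
  node 7: {0,1,2,3}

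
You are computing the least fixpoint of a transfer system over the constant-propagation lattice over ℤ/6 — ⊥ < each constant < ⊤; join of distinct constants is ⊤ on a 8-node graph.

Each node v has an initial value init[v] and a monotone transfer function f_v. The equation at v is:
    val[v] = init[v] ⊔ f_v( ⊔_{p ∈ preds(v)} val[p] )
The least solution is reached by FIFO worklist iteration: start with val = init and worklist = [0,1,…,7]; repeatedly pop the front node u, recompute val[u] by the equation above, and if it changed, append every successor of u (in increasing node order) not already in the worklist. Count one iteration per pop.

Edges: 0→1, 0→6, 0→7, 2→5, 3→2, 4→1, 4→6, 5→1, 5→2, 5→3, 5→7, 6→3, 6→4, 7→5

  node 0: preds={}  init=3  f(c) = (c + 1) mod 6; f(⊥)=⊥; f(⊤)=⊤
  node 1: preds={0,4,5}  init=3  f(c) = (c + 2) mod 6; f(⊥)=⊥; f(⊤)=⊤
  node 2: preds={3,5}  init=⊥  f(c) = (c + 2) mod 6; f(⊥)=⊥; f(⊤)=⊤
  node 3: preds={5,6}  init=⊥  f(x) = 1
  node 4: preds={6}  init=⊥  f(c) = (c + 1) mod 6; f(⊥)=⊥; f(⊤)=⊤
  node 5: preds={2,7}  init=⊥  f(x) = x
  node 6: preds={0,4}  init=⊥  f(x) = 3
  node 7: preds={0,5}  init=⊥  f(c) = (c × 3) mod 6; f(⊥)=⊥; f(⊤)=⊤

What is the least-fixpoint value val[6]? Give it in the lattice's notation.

Worklist (23 pops):
  #1 pop 0: in=⊥ → 3 (no change)
  #2 pop 1: in=3 → ⊤ (was 3); enqueue []
  #3 pop 2: in=⊥ → ⊥ (no change)
  #4 pop 3: in=⊥ → 1 (was ⊥); enqueue [2]
  #5 pop 4: in=⊥ → ⊥ (no change)
  #6 pop 5: in=⊥ → ⊥ (no change)
  #7 pop 6: in=3 → 3 (was ⊥); enqueue [3,4]
  #8 pop 7: in=3 → 3 (was ⊥); enqueue [5]
  #9 pop 2: in=1 → 3 (was ⊥); enqueue []
  #10 pop 3: in=3 → 1 (no change)
  #11 pop 4: in=3 → 4 (was ⊥); enqueue [1,6]
  #12 pop 5: in=3 → 3 (was ⊥); enqueue [2,3,7]
  #13 pop 1: in=⊤ → ⊤ (no change)
  #14 pop 6: in=⊤ → 3 (no change)
  #15 pop 2: in=⊤ → ⊤ (was 3); enqueue [5]
  #16 pop 3: in=3 → 1 (no change)
  #17 pop 7: in=3 → 3 (no change)
  #18 pop 5: in=⊤ → ⊤ (was 3); enqueue [1,2,3,7]
  #19 pop 1: in=⊤ → ⊤ (no change)
  #20 pop 2: in=⊤ → ⊤ (no change)
  #21 pop 3: in=⊤ → 1 (no change)
  #22 pop 7: in=⊤ → ⊤ (was 3); enqueue [5]
  #23 pop 5: in=⊤ → ⊤ (no change)

Fixpoint:
  val[0] = 3
  val[1] = ⊤
  val[2] = ⊤
  val[3] = 1
  val[4] = 4
  val[5] = ⊤
  val[6] = 3
  val[7] = ⊤

3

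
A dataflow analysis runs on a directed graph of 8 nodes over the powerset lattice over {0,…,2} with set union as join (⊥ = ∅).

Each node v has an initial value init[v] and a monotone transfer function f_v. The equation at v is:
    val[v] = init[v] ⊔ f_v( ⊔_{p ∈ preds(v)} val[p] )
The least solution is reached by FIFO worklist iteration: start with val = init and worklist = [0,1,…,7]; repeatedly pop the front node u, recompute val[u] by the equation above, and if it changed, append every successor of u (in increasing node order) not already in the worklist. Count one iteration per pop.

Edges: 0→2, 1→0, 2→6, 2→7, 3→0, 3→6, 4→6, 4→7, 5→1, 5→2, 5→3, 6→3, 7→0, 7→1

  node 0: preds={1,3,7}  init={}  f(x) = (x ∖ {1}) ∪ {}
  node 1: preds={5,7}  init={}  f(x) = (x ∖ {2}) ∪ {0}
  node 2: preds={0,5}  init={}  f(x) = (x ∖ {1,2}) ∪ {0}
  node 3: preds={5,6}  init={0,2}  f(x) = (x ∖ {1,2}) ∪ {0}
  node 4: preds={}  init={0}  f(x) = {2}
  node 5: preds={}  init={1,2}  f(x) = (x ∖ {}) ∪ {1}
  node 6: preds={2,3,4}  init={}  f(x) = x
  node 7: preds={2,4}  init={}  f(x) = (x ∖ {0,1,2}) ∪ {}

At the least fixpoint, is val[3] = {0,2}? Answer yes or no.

yes

Trace (10 dequeues):
  [1] u=0 | in {0,2} | out {0,2} | prev {} | push {}
  [2] u=1 | in {1,2} | out {0,1} | prev {} | push {0}
  [3] u=2 | in {0,1,2} | out {0} | prev {} | push {}
  [4] u=3 | in {1,2} | out {0,2} | ==
  [5] u=4 | in {} | out {0,2} | prev {0} | push {}
  [6] u=5 | in {} | out {1,2} | ==
  [7] u=6 | in {0,2} | out {0,2} | prev {} | push {3}
  [8] u=7 | in {0,2} | out {} | ==
  [9] u=0 | in {0,1,2} | out {0,2} | ==
  [10] u=3 | in {0,1,2} | out {0,2} | ==

Converged values:
  [0] {0,2}
  [1] {0,1}
  [2] {0}
  [3] {0,2}
  [4] {0,2}
  [5] {1,2}
  [6] {0,2}
  [7] {}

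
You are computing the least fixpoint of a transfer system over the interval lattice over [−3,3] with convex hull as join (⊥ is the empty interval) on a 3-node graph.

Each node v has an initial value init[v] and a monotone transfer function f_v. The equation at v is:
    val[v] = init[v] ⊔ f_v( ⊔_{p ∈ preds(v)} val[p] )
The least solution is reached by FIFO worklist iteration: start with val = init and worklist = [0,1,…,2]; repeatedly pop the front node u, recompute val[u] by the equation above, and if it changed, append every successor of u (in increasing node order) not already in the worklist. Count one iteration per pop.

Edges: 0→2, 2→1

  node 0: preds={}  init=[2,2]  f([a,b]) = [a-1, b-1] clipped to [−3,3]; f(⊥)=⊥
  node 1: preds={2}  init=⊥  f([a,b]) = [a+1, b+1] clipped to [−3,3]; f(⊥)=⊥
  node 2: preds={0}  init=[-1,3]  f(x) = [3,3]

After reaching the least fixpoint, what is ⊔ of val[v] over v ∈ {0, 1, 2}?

Trace (3 dequeues):
  [1] u=0 | in ⊥ | out [2,2] | ==
  [2] u=1 | in [-1,3] | out [0,3] | prev ⊥ | push {}
  [3] u=2 | in [2,2] | out [-1,3] | ==

Converged values:
  [0] [2,2]
  [1] [0,3]
  [2] [-1,3]

[-1,3]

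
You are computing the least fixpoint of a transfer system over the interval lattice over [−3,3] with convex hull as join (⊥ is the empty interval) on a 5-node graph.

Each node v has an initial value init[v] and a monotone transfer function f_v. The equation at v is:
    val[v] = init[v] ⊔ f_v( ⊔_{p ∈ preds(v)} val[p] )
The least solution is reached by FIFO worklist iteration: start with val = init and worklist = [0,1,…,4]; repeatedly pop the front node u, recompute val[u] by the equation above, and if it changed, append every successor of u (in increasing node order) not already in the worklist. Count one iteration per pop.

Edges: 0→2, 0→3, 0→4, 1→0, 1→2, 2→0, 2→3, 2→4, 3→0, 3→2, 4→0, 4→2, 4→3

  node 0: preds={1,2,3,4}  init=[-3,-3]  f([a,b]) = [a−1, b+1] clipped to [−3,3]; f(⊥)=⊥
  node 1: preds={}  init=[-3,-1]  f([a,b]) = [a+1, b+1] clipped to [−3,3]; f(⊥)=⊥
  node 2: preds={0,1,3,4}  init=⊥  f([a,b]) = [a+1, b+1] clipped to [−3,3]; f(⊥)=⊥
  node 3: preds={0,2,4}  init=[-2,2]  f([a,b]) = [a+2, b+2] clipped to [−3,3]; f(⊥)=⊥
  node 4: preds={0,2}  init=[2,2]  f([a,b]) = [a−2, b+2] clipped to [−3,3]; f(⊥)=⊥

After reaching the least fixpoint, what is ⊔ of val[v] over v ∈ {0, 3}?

[-3,3]

Iteration log — 8 steps:
  step 1. node 0  ⊔preds=[-3,2]  new=[-3,3]  old=[-3,-3]  +wl: 
  step 2. node 1  ⊔preds=⊥  new=[-3,-1]  stable
  step 3. node 2  ⊔preds=[-3,3]  new=[-2,3]  old=⊥  +wl: 0
  step 4. node 3  ⊔preds=[-3,3]  new=[-2,3]  old=[-2,2]  +wl: 2
  step 5. node 4  ⊔preds=[-3,3]  new=[-3,3]  old=[2,2]  +wl: 3
  step 6. node 0  ⊔preds=[-3,3]  new=[-3,3]  stable
  step 7. node 2  ⊔preds=[-3,3]  new=[-2,3]  stable
  step 8. node 3  ⊔preds=[-3,3]  new=[-2,3]  stable

Least fixpoint reached:
  node 0: [-3,3]
  node 1: [-3,-1]
  node 2: [-2,3]
  node 3: [-2,3]
  node 4: [-3,3]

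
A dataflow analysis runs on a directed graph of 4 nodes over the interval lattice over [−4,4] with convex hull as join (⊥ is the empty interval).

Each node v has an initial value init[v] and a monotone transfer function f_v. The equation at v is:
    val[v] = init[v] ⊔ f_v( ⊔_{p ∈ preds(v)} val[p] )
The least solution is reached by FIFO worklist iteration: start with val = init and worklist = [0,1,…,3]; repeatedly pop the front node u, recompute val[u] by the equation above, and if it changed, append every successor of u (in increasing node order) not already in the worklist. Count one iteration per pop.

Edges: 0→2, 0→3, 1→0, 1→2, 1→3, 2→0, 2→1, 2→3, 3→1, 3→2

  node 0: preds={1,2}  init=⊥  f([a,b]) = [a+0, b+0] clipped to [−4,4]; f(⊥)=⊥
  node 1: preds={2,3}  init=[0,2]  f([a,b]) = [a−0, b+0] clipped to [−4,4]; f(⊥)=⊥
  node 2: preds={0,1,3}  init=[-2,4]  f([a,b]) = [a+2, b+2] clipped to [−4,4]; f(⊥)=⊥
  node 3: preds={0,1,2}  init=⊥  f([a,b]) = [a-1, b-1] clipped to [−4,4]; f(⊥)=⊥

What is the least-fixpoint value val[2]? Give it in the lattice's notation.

Worklist (14 pops):
  #1 pop 0: in=[-2,4] → [-2,4] (was ⊥); enqueue []
  #2 pop 1: in=[-2,4] → [-2,4] (was [0,2]); enqueue [0]
  #3 pop 2: in=[-2,4] → [-2,4] (no change)
  #4 pop 3: in=[-2,4] → [-3,3] (was ⊥); enqueue [1,2]
  #5 pop 0: in=[-2,4] → [-2,4] (no change)
  #6 pop 1: in=[-3,4] → [-3,4] (was [-2,4]); enqueue [0,3]
  #7 pop 2: in=[-3,4] → [-2,4] (no change)
  #8 pop 0: in=[-3,4] → [-3,4] (was [-2,4]); enqueue [2]
  #9 pop 3: in=[-3,4] → [-4,3] (was [-3,3]); enqueue [1]
  #10 pop 2: in=[-4,4] → [-2,4] (no change)
  #11 pop 1: in=[-4,4] → [-4,4] (was [-3,4]); enqueue [0,2,3]
  #12 pop 0: in=[-4,4] → [-4,4] (was [-3,4]); enqueue []
  #13 pop 2: in=[-4,4] → [-2,4] (no change)
  #14 pop 3: in=[-4,4] → [-4,3] (no change)

Fixpoint:
  val[0] = [-4,4]
  val[1] = [-4,4]
  val[2] = [-2,4]
  val[3] = [-4,3]

[-2,4]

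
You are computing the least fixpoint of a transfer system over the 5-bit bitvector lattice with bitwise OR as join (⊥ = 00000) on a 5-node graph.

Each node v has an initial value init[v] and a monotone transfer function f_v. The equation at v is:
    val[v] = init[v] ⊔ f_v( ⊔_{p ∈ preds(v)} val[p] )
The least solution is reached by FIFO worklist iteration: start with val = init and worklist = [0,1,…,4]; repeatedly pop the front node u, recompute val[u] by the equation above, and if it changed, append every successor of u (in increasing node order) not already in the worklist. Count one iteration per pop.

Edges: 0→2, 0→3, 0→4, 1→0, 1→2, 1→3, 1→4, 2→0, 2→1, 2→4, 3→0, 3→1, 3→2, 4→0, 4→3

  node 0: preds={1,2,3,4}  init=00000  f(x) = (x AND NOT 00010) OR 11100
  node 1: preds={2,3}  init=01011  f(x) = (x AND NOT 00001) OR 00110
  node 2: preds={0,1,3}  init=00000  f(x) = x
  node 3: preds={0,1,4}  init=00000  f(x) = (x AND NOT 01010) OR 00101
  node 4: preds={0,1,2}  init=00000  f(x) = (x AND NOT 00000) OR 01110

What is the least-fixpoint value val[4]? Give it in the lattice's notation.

11111

Iteration log — 11 steps:
  step 1. node 0  ⊔preds=01011  new=11101  old=00000  +wl: 
  step 2. node 1  ⊔preds=00000  new=01111  old=01011  +wl: 0
  step 3. node 2  ⊔preds=11111  new=11111  old=00000  +wl: 1
  step 4. node 3  ⊔preds=11111  new=10101  old=00000  +wl: 2
  step 5. node 4  ⊔preds=11111  new=11111  old=00000  +wl: 3
  step 6. node 0  ⊔preds=11111  new=11101  stable
  step 7. node 1  ⊔preds=11111  new=11111  old=01111  +wl: 0,4
  step 8. node 2  ⊔preds=11111  new=11111  stable
  step 9. node 3  ⊔preds=11111  new=10101  stable
  step 10. node 0  ⊔preds=11111  new=11101  stable
  step 11. node 4  ⊔preds=11111  new=11111  stable

Least fixpoint reached:
  node 0: 11101
  node 1: 11111
  node 2: 11111
  node 3: 10101
  node 4: 11111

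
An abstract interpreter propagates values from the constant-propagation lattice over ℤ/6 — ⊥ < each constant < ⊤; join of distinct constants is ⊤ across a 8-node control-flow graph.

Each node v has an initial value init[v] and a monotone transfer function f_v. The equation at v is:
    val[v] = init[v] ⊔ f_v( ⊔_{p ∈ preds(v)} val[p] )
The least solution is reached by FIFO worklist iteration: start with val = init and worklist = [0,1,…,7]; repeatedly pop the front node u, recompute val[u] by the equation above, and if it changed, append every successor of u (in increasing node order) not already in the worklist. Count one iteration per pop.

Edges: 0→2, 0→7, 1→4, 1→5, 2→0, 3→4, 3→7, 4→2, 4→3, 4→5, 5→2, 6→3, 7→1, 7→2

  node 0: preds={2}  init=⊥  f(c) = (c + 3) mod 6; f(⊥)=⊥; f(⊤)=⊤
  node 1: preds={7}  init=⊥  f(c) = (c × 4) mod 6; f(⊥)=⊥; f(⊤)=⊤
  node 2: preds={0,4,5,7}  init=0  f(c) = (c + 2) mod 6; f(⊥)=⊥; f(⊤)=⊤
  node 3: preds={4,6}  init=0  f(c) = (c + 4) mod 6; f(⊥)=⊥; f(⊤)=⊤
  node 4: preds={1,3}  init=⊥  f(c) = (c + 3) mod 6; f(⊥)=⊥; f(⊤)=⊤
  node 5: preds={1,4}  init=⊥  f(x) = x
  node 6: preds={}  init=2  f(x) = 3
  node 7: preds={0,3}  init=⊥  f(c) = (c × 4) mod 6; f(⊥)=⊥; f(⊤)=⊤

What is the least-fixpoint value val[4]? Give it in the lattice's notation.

Worklist (17 pops):
  #1 pop 0: in=0 → 3 (was ⊥); enqueue []
  #2 pop 1: in=⊥ → ⊥ (no change)
  #3 pop 2: in=3 → ⊤ (was 0); enqueue [0]
  #4 pop 3: in=2 → 0 (no change)
  #5 pop 4: in=0 → 3 (was ⊥); enqueue [2,3]
  #6 pop 5: in=3 → 3 (was ⊥); enqueue []
  #7 pop 6: in=⊥ → ⊤ (was 2); enqueue []
  #8 pop 7: in=⊤ → ⊤ (was ⊥); enqueue [1]
  #9 pop 0: in=⊤ → ⊤ (was 3); enqueue [7]
  #10 pop 2: in=⊤ → ⊤ (no change)
  #11 pop 3: in=⊤ → ⊤ (was 0); enqueue [4]
  #12 pop 1: in=⊤ → ⊤ (was ⊥); enqueue [5]
  #13 pop 7: in=⊤ → ⊤ (no change)
  #14 pop 4: in=⊤ → ⊤ (was 3); enqueue [2,3]
  #15 pop 5: in=⊤ → ⊤ (was 3); enqueue []
  #16 pop 2: in=⊤ → ⊤ (no change)
  #17 pop 3: in=⊤ → ⊤ (no change)

Fixpoint:
  val[0] = ⊤
  val[1] = ⊤
  val[2] = ⊤
  val[3] = ⊤
  val[4] = ⊤
  val[5] = ⊤
  val[6] = ⊤
  val[7] = ⊤

⊤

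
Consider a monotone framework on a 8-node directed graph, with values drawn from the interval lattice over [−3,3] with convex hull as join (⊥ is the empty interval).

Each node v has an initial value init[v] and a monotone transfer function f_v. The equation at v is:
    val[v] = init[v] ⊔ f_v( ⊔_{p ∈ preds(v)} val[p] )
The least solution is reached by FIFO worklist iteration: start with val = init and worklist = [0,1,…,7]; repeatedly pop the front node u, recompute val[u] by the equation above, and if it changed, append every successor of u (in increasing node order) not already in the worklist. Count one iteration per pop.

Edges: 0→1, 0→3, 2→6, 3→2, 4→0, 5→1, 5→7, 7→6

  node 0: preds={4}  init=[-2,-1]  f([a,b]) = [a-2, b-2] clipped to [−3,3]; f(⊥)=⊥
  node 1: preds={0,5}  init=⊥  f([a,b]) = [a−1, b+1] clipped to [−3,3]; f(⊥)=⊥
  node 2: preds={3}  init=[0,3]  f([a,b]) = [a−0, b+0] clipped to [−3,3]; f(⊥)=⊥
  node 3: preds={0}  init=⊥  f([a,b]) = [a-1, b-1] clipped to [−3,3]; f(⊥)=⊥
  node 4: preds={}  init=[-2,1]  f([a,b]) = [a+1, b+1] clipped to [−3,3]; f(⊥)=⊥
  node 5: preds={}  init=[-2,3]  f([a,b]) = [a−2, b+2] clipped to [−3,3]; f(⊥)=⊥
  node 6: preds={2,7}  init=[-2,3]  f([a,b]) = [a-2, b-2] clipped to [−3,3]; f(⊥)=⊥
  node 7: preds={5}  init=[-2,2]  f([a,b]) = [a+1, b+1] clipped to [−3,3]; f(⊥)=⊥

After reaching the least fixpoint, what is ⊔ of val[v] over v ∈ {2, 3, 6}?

Trace (10 dequeues):
  [1] u=0 | in [-2,1] | out [-3,-1] | prev [-2,-1] | push {}
  [2] u=1 | in [-3,3] | out [-3,3] | prev ⊥ | push {}
  [3] u=2 | in ⊥ | out [0,3] | ==
  [4] u=3 | in [-3,-1] | out [-3,-2] | prev ⊥ | push {2}
  [5] u=4 | in ⊥ | out [-2,1] | ==
  [6] u=5 | in ⊥ | out [-2,3] | ==
  [7] u=6 | in [-2,3] | out [-3,3] | prev [-2,3] | push {}
  [8] u=7 | in [-2,3] | out [-2,3] | prev [-2,2] | push {6}
  [9] u=2 | in [-3,-2] | out [-3,3] | prev [0,3] | push {}
  [10] u=6 | in [-3,3] | out [-3,3] | ==

Converged values:
  [0] [-3,-1]
  [1] [-3,3]
  [2] [-3,3]
  [3] [-3,-2]
  [4] [-2,1]
  [5] [-2,3]
  [6] [-3,3]
  [7] [-2,3]

[-3,3]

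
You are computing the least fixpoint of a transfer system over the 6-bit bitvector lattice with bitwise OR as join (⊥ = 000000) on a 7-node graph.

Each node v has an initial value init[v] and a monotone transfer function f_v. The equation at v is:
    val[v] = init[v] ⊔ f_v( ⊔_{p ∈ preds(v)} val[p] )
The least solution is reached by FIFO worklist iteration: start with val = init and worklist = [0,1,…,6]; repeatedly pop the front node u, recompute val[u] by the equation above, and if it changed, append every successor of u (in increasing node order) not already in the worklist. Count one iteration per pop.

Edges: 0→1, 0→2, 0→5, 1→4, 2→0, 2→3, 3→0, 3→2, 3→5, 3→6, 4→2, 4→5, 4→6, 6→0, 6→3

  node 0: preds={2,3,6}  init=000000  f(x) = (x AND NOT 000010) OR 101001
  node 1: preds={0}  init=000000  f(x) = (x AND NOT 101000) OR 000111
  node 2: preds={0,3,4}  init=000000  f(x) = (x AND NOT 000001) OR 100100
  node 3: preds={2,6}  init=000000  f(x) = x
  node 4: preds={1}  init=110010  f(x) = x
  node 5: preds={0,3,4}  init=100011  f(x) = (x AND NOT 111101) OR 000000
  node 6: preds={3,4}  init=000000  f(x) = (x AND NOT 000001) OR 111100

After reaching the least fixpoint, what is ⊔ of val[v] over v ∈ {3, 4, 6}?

111111

Iteration log — 13 steps:
  step 1. node 0  ⊔preds=000000  new=101001  old=000000  +wl: 
  step 2. node 1  ⊔preds=101001  new=000111  old=000000  +wl: 
  step 3. node 2  ⊔preds=111011  new=111110  old=000000  +wl: 0
  step 4. node 3  ⊔preds=111110  new=111110  old=000000  +wl: 2
  step 5. node 4  ⊔preds=000111  new=110111  old=110010  +wl: 
  step 6. node 5  ⊔preds=111111  new=100011  stable
  step 7. node 6  ⊔preds=111111  new=111110  old=000000  +wl: 3
  step 8. node 0  ⊔preds=111110  new=111101  old=101001  +wl: 1,5
  step 9. node 2  ⊔preds=111111  new=111110  stable
  step 10. node 3  ⊔preds=111110  new=111110  stable
  step 11. node 1  ⊔preds=111101  new=010111  old=000111  +wl: 4
  step 12. node 5  ⊔preds=111111  new=100011  stable
  step 13. node 4  ⊔preds=010111  new=110111  stable

Least fixpoint reached:
  node 0: 111101
  node 1: 010111
  node 2: 111110
  node 3: 111110
  node 4: 110111
  node 5: 100011
  node 6: 111110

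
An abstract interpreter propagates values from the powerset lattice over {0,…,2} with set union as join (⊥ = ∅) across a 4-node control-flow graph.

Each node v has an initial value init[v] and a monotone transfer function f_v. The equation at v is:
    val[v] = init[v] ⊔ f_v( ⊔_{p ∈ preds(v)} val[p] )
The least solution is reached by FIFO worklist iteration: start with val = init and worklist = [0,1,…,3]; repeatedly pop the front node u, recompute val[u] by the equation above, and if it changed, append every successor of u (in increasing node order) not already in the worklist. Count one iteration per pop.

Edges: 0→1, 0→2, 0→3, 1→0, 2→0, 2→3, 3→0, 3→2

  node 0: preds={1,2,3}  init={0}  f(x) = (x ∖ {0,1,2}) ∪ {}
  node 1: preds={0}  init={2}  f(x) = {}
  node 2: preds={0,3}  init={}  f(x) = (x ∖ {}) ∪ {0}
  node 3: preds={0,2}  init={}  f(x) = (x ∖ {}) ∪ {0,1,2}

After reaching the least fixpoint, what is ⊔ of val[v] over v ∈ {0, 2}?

{0,1,2}

Worklist (8 pops):
  #1 pop 0: in={2} → {0} (no change)
  #2 pop 1: in={0} → {2} (no change)
  #3 pop 2: in={0} → {0} (was {}); enqueue [0]
  #4 pop 3: in={0} → {0,1,2} (was {}); enqueue [2]
  #5 pop 0: in={0,1,2} → {0} (no change)
  #6 pop 2: in={0,1,2} → {0,1,2} (was {0}); enqueue [0,3]
  #7 pop 0: in={0,1,2} → {0} (no change)
  #8 pop 3: in={0,1,2} → {0,1,2} (no change)

Fixpoint:
  val[0] = {0}
  val[1] = {2}
  val[2] = {0,1,2}
  val[3] = {0,1,2}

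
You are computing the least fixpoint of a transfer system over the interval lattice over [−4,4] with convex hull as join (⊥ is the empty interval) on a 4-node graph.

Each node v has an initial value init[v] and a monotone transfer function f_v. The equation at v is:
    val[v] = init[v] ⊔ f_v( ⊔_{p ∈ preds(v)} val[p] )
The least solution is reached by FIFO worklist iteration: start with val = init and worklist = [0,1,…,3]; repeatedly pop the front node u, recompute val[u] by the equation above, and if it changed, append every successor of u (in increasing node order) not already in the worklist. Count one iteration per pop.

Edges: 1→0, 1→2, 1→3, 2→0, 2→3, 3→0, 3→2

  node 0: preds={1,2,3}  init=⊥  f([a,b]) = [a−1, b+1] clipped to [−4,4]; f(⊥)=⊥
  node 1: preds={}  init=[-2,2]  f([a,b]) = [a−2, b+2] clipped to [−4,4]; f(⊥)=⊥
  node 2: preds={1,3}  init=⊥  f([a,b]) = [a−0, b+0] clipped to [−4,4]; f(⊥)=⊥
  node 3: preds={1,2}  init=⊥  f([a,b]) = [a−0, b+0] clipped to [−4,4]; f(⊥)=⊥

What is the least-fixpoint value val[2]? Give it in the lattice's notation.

[-2,2]

Trace (6 dequeues):
  [1] u=0 | in [-2,2] | out [-3,3] | prev ⊥ | push {}
  [2] u=1 | in ⊥ | out [-2,2] | ==
  [3] u=2 | in [-2,2] | out [-2,2] | prev ⊥ | push {0}
  [4] u=3 | in [-2,2] | out [-2,2] | prev ⊥ | push {2}
  [5] u=0 | in [-2,2] | out [-3,3] | ==
  [6] u=2 | in [-2,2] | out [-2,2] | ==

Converged values:
  [0] [-3,3]
  [1] [-2,2]
  [2] [-2,2]
  [3] [-2,2]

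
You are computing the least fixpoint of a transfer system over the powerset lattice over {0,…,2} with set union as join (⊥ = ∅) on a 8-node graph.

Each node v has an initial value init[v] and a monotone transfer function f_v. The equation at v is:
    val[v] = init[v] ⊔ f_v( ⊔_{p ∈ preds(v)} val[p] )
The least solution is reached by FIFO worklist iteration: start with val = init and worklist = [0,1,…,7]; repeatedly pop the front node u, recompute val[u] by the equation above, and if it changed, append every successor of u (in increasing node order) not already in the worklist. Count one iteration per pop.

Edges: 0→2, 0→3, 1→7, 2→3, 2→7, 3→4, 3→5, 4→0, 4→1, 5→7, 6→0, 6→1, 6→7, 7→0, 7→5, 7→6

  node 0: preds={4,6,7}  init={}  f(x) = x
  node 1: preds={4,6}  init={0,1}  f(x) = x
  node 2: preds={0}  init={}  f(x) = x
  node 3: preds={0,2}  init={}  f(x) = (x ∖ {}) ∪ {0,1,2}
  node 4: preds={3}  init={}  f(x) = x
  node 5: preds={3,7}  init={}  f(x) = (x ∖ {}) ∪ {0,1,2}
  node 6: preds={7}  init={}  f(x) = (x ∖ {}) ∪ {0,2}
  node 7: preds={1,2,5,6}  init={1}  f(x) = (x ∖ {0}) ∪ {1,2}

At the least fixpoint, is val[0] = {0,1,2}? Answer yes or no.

yes

Trace (15 dequeues):
  [1] u=0 | in {1} | out {1} | prev {} | push {}
  [2] u=1 | in {} | out {0,1} | ==
  [3] u=2 | in {1} | out {1} | prev {} | push {}
  [4] u=3 | in {1} | out {0,1,2} | prev {} | push {}
  [5] u=4 | in {0,1,2} | out {0,1,2} | prev {} | push {0,1}
  [6] u=5 | in {0,1,2} | out {0,1,2} | prev {} | push {}
  [7] u=6 | in {1} | out {0,1,2} | prev {} | push {}
  [8] u=7 | in {0,1,2} | out {1,2} | prev {1} | push {5,6}
  [9] u=0 | in {0,1,2} | out {0,1,2} | prev {1} | push {2,3}
  [10] u=1 | in {0,1,2} | out {0,1,2} | prev {0,1} | push {7}
  [11] u=5 | in {0,1,2} | out {0,1,2} | ==
  [12] u=6 | in {1,2} | out {0,1,2} | ==
  [13] u=2 | in {0,1,2} | out {0,1,2} | prev {1} | push {}
  [14] u=3 | in {0,1,2} | out {0,1,2} | ==
  [15] u=7 | in {0,1,2} | out {1,2} | ==

Converged values:
  [0] {0,1,2}
  [1] {0,1,2}
  [2] {0,1,2}
  [3] {0,1,2}
  [4] {0,1,2}
  [5] {0,1,2}
  [6] {0,1,2}
  [7] {1,2}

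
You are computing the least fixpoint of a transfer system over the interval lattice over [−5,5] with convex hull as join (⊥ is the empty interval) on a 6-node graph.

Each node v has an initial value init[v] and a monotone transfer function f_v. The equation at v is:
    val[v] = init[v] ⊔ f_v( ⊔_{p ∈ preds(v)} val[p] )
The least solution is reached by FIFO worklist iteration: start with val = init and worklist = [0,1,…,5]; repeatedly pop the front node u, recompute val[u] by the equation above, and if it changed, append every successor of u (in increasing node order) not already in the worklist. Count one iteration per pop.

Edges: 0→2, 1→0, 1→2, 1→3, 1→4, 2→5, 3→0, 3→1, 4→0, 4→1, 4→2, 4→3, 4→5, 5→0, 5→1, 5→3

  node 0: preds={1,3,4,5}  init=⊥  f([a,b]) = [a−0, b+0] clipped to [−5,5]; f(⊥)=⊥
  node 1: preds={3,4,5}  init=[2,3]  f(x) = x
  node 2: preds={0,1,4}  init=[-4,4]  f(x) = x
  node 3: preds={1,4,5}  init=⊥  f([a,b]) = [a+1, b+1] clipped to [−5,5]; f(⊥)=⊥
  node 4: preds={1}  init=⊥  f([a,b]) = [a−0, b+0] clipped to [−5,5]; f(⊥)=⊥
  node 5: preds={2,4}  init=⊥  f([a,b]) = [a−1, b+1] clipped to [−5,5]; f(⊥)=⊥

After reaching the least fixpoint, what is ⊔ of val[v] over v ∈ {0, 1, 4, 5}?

[-5,5]

Iteration log — 17 steps:
  step 1. node 0  ⊔preds=[2,3]  new=[2,3]  old=⊥  +wl: 
  step 2. node 1  ⊔preds=⊥  new=[2,3]  stable
  step 3. node 2  ⊔preds=[2,3]  new=[-4,4]  stable
  step 4. node 3  ⊔preds=[2,3]  new=[3,4]  old=⊥  +wl: 0,1
  step 5. node 4  ⊔preds=[2,3]  new=[2,3]  old=⊥  +wl: 2,3
  step 6. node 5  ⊔preds=[-4,4]  new=[-5,5]  old=⊥  +wl: 
  step 7. node 0  ⊔preds=[-5,5]  new=[-5,5]  old=[2,3]  +wl: 
  step 8. node 1  ⊔preds=[-5,5]  new=[-5,5]  old=[2,3]  +wl: 0,4
  step 9. node 2  ⊔preds=[-5,5]  new=[-5,5]  old=[-4,4]  +wl: 5
  step 10. node 3  ⊔preds=[-5,5]  new=[-4,5]  old=[3,4]  +wl: 1
  step 11. node 0  ⊔preds=[-5,5]  new=[-5,5]  stable
  step 12. node 4  ⊔preds=[-5,5]  new=[-5,5]  old=[2,3]  +wl: 0,2,3
  step 13. node 5  ⊔preds=[-5,5]  new=[-5,5]  stable
  step 14. node 1  ⊔preds=[-5,5]  new=[-5,5]  stable
  step 15. node 0  ⊔preds=[-5,5]  new=[-5,5]  stable
  step 16. node 2  ⊔preds=[-5,5]  new=[-5,5]  stable
  step 17. node 3  ⊔preds=[-5,5]  new=[-4,5]  stable

Least fixpoint reached:
  node 0: [-5,5]
  node 1: [-5,5]
  node 2: [-5,5]
  node 3: [-4,5]
  node 4: [-5,5]
  node 5: [-5,5]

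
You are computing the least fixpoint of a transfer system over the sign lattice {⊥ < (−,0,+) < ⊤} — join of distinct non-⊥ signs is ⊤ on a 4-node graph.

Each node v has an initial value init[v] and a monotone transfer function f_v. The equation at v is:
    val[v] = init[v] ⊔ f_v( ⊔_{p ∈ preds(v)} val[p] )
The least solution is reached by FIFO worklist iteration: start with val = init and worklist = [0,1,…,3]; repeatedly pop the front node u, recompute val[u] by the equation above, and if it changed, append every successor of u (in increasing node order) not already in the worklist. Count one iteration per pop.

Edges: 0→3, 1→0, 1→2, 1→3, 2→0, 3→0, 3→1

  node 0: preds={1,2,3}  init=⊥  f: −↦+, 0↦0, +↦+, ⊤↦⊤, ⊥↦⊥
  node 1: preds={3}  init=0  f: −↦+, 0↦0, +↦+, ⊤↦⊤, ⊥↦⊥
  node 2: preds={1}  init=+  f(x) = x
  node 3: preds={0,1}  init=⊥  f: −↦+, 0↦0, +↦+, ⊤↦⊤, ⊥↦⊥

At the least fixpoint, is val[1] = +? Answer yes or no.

no

Iteration log — 9 steps:
  step 1. node 0  ⊔preds=⊤  new=⊤  old=⊥  +wl: 
  step 2. node 1  ⊔preds=⊥  new=0  stable
  step 3. node 2  ⊔preds=0  new=⊤  old=+  +wl: 0
  step 4. node 3  ⊔preds=⊤  new=⊤  old=⊥  +wl: 1
  step 5. node 0  ⊔preds=⊤  new=⊤  stable
  step 6. node 1  ⊔preds=⊤  new=⊤  old=0  +wl: 0,2,3
  step 7. node 0  ⊔preds=⊤  new=⊤  stable
  step 8. node 2  ⊔preds=⊤  new=⊤  stable
  step 9. node 3  ⊔preds=⊤  new=⊤  stable

Least fixpoint reached:
  node 0: ⊤
  node 1: ⊤
  node 2: ⊤
  node 3: ⊤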